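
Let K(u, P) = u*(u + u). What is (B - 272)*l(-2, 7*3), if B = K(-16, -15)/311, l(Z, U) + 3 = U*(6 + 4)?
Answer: -17404560/311 ≈ -55963.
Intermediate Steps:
l(Z, U) = -3 + 10*U (l(Z, U) = -3 + U*(6 + 4) = -3 + U*10 = -3 + 10*U)
K(u, P) = 2*u**2 (K(u, P) = u*(2*u) = 2*u**2)
B = 512/311 (B = (2*(-16)**2)/311 = (2*256)*(1/311) = 512*(1/311) = 512/311 ≈ 1.6463)
(B - 272)*l(-2, 7*3) = (512/311 - 272)*(-3 + 10*(7*3)) = -84080*(-3 + 10*21)/311 = -84080*(-3 + 210)/311 = -84080/311*207 = -17404560/311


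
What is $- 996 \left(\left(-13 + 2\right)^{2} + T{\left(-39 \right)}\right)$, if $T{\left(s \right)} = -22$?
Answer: $-98604$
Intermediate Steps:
$- 996 \left(\left(-13 + 2\right)^{2} + T{\left(-39 \right)}\right) = - 996 \left(\left(-13 + 2\right)^{2} - 22\right) = - 996 \left(\left(-11\right)^{2} - 22\right) = - 996 \left(121 - 22\right) = \left(-996\right) 99 = -98604$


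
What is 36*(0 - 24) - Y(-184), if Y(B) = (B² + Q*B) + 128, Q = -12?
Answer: -37056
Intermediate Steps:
Y(B) = 128 + B² - 12*B (Y(B) = (B² - 12*B) + 128 = 128 + B² - 12*B)
36*(0 - 24) - Y(-184) = 36*(0 - 24) - (128 + (-184)² - 12*(-184)) = 36*(-24) - (128 + 33856 + 2208) = -864 - 1*36192 = -864 - 36192 = -37056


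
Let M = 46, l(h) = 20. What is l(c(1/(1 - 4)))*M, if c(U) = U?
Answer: 920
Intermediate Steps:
l(c(1/(1 - 4)))*M = 20*46 = 920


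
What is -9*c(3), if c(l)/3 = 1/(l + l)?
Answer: -9/2 ≈ -4.5000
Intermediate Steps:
c(l) = 3/(2*l) (c(l) = 3/(l + l) = 3/((2*l)) = 3*(1/(2*l)) = 3/(2*l))
-9*c(3) = -27/(2*3) = -9*1/2 = -9/2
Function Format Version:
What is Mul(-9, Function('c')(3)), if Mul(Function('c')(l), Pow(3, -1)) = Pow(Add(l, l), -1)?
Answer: Rational(-9, 2) ≈ -4.5000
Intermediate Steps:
Function('c')(l) = Mul(Rational(3, 2), Pow(l, -1)) (Function('c')(l) = Mul(3, Pow(Add(l, l), -1)) = Mul(3, Pow(Mul(2, l), -1)) = Mul(3, Mul(Rational(1, 2), Pow(l, -1))) = Mul(Rational(3, 2), Pow(l, -1)))
Mul(-9, Function('c')(3)) = Mul(-9, Mul(Rational(3, 2), Pow(3, -1))) = Mul(-9, Mul(Rational(3, 2), Rational(1, 3))) = Mul(-9, Rational(1, 2)) = Rational(-9, 2)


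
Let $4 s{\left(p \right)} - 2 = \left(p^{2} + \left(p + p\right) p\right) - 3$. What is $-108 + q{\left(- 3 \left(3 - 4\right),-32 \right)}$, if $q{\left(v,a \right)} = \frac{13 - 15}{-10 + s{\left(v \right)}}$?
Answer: $- \frac{752}{7} \approx -107.43$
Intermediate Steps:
$s{\left(p \right)} = - \frac{1}{4} + \frac{3 p^{2}}{4}$ ($s{\left(p \right)} = \frac{1}{2} + \frac{\left(p^{2} + \left(p + p\right) p\right) - 3}{4} = \frac{1}{2} + \frac{\left(p^{2} + 2 p p\right) - 3}{4} = \frac{1}{2} + \frac{\left(p^{2} + 2 p^{2}\right) - 3}{4} = \frac{1}{2} + \frac{3 p^{2} - 3}{4} = \frac{1}{2} + \frac{-3 + 3 p^{2}}{4} = \frac{1}{2} + \left(- \frac{3}{4} + \frac{3 p^{2}}{4}\right) = - \frac{1}{4} + \frac{3 p^{2}}{4}$)
$q{\left(v,a \right)} = - \frac{2}{- \frac{41}{4} + \frac{3 v^{2}}{4}}$ ($q{\left(v,a \right)} = \frac{13 - 15}{-10 + \left(- \frac{1}{4} + \frac{3 v^{2}}{4}\right)} = - \frac{2}{- \frac{41}{4} + \frac{3 v^{2}}{4}}$)
$-108 + q{\left(- 3 \left(3 - 4\right),-32 \right)} = -108 - \frac{8}{-41 + 3 \left(- 3 \left(3 - 4\right)\right)^{2}} = -108 - \frac{8}{-41 + 3 \left(\left(-3\right) \left(-1\right)\right)^{2}} = -108 - \frac{8}{-41 + 3 \cdot 3^{2}} = -108 - \frac{8}{-41 + 3 \cdot 9} = -108 - \frac{8}{-41 + 27} = -108 - \frac{8}{-14} = -108 - - \frac{4}{7} = -108 + \frac{4}{7} = - \frac{752}{7}$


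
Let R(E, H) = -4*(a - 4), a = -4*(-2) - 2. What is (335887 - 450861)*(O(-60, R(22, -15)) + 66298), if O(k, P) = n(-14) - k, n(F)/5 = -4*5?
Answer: -7617947292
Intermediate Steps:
a = 6 (a = 8 - 2 = 6)
n(F) = -100 (n(F) = 5*(-4*5) = 5*(-20) = -100)
R(E, H) = -8 (R(E, H) = -4*(6 - 4) = -4*2 = -8)
O(k, P) = -100 - k
(335887 - 450861)*(O(-60, R(22, -15)) + 66298) = (335887 - 450861)*((-100 - 1*(-60)) + 66298) = -114974*((-100 + 60) + 66298) = -114974*(-40 + 66298) = -114974*66258 = -7617947292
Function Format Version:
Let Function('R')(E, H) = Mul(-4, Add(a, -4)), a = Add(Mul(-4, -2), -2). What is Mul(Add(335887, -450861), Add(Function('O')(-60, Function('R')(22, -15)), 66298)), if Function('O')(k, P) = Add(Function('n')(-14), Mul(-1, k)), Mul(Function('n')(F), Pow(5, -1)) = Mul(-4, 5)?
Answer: -7617947292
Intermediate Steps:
a = 6 (a = Add(8, -2) = 6)
Function('n')(F) = -100 (Function('n')(F) = Mul(5, Mul(-4, 5)) = Mul(5, -20) = -100)
Function('R')(E, H) = -8 (Function('R')(E, H) = Mul(-4, Add(6, -4)) = Mul(-4, 2) = -8)
Function('O')(k, P) = Add(-100, Mul(-1, k))
Mul(Add(335887, -450861), Add(Function('O')(-60, Function('R')(22, -15)), 66298)) = Mul(Add(335887, -450861), Add(Add(-100, Mul(-1, -60)), 66298)) = Mul(-114974, Add(Add(-100, 60), 66298)) = Mul(-114974, Add(-40, 66298)) = Mul(-114974, 66258) = -7617947292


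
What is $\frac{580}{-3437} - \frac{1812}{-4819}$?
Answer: $\frac{3432824}{16562903} \approx 0.20726$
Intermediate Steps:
$\frac{580}{-3437} - \frac{1812}{-4819} = 580 \left(- \frac{1}{3437}\right) - - \frac{1812}{4819} = - \frac{580}{3437} + \frac{1812}{4819} = \frac{3432824}{16562903}$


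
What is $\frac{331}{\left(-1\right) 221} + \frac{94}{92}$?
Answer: $- \frac{4839}{10166} \approx -0.476$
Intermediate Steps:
$\frac{331}{\left(-1\right) 221} + \frac{94}{92} = \frac{331}{-221} + 94 \cdot \frac{1}{92} = 331 \left(- \frac{1}{221}\right) + \frac{47}{46} = - \frac{331}{221} + \frac{47}{46} = - \frac{4839}{10166}$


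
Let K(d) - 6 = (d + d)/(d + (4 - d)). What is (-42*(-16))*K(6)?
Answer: 6048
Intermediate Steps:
K(d) = 6 + d/2 (K(d) = 6 + (d + d)/(d + (4 - d)) = 6 + (2*d)/4 = 6 + (2*d)*(1/4) = 6 + d/2)
(-42*(-16))*K(6) = (-42*(-16))*(6 + (1/2)*6) = 672*(6 + 3) = 672*9 = 6048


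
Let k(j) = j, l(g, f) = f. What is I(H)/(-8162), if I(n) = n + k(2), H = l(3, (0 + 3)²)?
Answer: -1/742 ≈ -0.0013477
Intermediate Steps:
H = 9 (H = (0 + 3)² = 3² = 9)
I(n) = 2 + n (I(n) = n + 2 = 2 + n)
I(H)/(-8162) = (2 + 9)/(-8162) = 11*(-1/8162) = -1/742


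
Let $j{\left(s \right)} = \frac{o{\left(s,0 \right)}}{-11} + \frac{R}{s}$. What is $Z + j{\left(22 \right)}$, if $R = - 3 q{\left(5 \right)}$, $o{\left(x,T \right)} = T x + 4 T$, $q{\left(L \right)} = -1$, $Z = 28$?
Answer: $\frac{619}{22} \approx 28.136$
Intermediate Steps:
$o{\left(x,T \right)} = 4 T + T x$
$R = 3$ ($R = \left(-3\right) \left(-1\right) = 3$)
$j{\left(s \right)} = \frac{3}{s}$ ($j{\left(s \right)} = \frac{0 \left(4 + s\right)}{-11} + \frac{3}{s} = 0 \left(- \frac{1}{11}\right) + \frac{3}{s} = 0 + \frac{3}{s} = \frac{3}{s}$)
$Z + j{\left(22 \right)} = 28 + \frac{3}{22} = \frac{619}{22}$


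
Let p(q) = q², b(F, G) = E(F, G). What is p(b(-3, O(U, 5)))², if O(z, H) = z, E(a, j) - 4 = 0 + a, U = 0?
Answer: 1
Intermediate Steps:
E(a, j) = 4 + a (E(a, j) = 4 + (0 + a) = 4 + a)
b(F, G) = 4 + F
p(b(-3, O(U, 5)))² = ((4 - 3)²)² = (1²)² = 1² = 1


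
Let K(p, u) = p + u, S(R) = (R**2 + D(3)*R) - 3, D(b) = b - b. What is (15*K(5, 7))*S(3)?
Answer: 1080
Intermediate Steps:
D(b) = 0
S(R) = -3 + R**2 (S(R) = (R**2 + 0*R) - 3 = (R**2 + 0) - 3 = R**2 - 3 = -3 + R**2)
(15*K(5, 7))*S(3) = (15*(5 + 7))*(-3 + 3**2) = (15*12)*(-3 + 9) = 180*6 = 1080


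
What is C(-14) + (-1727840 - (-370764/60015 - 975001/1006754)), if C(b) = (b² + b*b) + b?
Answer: -34791137285743383/20140113770 ≈ -1.7275e+6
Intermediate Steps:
C(b) = b + 2*b² (C(b) = (b² + b²) + b = 2*b² + b = b + 2*b²)
C(-14) + (-1727840 - (-370764/60015 - 975001/1006754)) = -14*(1 + 2*(-14)) + (-1727840 - (-370764/60015 - 975001/1006754)) = -14*(1 - 28) + (-1727840 - (-370764*1/60015 - 975001*1/1006754)) = -14*(-27) + (-1727840 - (-123588/20005 - 975001/1006754)) = 378 + (-1727840 - 1*(-143927608357/20140113770)) = 378 + (-1727840 + 143927608357/20140113770) = 378 - 34798750248748443/20140113770 = -34791137285743383/20140113770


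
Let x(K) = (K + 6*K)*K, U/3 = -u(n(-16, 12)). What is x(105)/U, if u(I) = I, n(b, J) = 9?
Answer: -8575/3 ≈ -2858.3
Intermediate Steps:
U = -27 (U = 3*(-1*9) = 3*(-9) = -27)
x(K) = 7*K² (x(K) = (7*K)*K = 7*K²)
x(105)/U = (7*105²)/(-27) = (7*11025)*(-1/27) = 77175*(-1/27) = -8575/3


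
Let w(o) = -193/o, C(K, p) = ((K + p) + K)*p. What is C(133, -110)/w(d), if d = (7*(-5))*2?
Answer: -1201200/193 ≈ -6223.8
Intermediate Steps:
C(K, p) = p*(p + 2*K) (C(K, p) = (p + 2*K)*p = p*(p + 2*K))
d = -70 (d = -35*2 = -70)
C(133, -110)/w(d) = (-110*(-110 + 2*133))/((-193/(-70))) = (-110*(-110 + 266))/((-193*(-1/70))) = (-110*156)/(193/70) = -17160*70/193 = -1201200/193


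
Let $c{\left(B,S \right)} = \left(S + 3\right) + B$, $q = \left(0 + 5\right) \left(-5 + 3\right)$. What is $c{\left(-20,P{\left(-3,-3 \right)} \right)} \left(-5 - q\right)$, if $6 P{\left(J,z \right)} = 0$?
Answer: $-85$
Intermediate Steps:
$P{\left(J,z \right)} = 0$ ($P{\left(J,z \right)} = \frac{1}{6} \cdot 0 = 0$)
$q = -10$ ($q = 5 \left(-2\right) = -10$)
$c{\left(B,S \right)} = 3 + B + S$ ($c{\left(B,S \right)} = \left(3 + S\right) + B = 3 + B + S$)
$c{\left(-20,P{\left(-3,-3 \right)} \right)} \left(-5 - q\right) = \left(3 - 20 + 0\right) \left(-5 - -10\right) = - 17 \left(-5 + 10\right) = \left(-17\right) 5 = -85$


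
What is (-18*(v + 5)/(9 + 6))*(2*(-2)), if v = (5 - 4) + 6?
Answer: 288/5 ≈ 57.600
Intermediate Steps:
v = 7 (v = 1 + 6 = 7)
(-18*(v + 5)/(9 + 6))*(2*(-2)) = (-18*(7 + 5)/(9 + 6))*(2*(-2)) = -216/15*(-4) = -18*4/5*(-4) = -72/5*(-4) = 288/5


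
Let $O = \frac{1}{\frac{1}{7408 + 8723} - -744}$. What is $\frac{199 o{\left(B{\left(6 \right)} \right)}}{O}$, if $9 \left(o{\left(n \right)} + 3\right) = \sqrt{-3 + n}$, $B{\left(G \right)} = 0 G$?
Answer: $- \frac{2388291535}{5377} + \frac{2388291535 i \sqrt{3}}{145179} \approx -4.4417 \cdot 10^{5} + 28493.0 i$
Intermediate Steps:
$B{\left(G \right)} = 0$
$o{\left(n \right)} = -3 + \frac{\sqrt{-3 + n}}{9}$
$O = \frac{16131}{12001465}$ ($O = \frac{1}{\frac{1}{16131} + 744} = \frac{1}{\frac{12001465}{16131}} = \frac{16131}{12001465} \approx 0.0013441$)
$\frac{199 o{\left(B{\left(6 \right)} \right)}}{O} = \frac{199 \left(-3 + \frac{\sqrt{-3 + 0}}{9}\right)}{\frac{16131}{12001465}} = 199 \left(-3 + \frac{\sqrt{-3}}{9}\right) \frac{12001465}{16131} = 199 \left(-3 + \frac{i \sqrt{3}}{9}\right) \frac{12001465}{16131} = \left(-597 + \frac{199 i \sqrt{3}}{9}\right) \frac{12001465}{16131} = - \frac{2388291535}{5377} + \frac{2388291535 i \sqrt{3}}{145179}$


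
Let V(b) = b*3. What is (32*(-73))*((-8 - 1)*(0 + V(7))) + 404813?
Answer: 846317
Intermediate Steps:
V(b) = 3*b
(32*(-73))*((-8 - 1)*(0 + V(7))) + 404813 = (32*(-73))*((-8 - 1)*(0 + 3*7)) + 404813 = -(-21024)*(0 + 21) + 404813 = -(-21024)*21 + 404813 = -2336*(-189) + 404813 = 441504 + 404813 = 846317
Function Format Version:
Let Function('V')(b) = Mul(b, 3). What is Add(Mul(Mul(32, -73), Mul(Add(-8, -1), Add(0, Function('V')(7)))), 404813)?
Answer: 846317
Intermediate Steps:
Function('V')(b) = Mul(3, b)
Add(Mul(Mul(32, -73), Mul(Add(-8, -1), Add(0, Function('V')(7)))), 404813) = Add(Mul(Mul(32, -73), Mul(Add(-8, -1), Add(0, Mul(3, 7)))), 404813) = Add(Mul(-2336, Mul(-9, Add(0, 21))), 404813) = Add(Mul(-2336, Mul(-9, 21)), 404813) = Add(Mul(-2336, -189), 404813) = Add(441504, 404813) = 846317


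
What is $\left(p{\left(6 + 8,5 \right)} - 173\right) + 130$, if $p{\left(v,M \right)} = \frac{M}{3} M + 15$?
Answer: $- \frac{59}{3} \approx -19.667$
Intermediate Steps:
$p{\left(v,M \right)} = 15 + \frac{M^{2}}{3}$ ($p{\left(v,M \right)} = M \frac{1}{3} M + 15 = \frac{M}{3} M + 15 = \frac{M^{2}}{3} + 15 = 15 + \frac{M^{2}}{3}$)
$\left(p{\left(6 + 8,5 \right)} - 173\right) + 130 = \left(\left(15 + \frac{5^{2}}{3}\right) - 173\right) + 130 = \left(\left(15 + \frac{1}{3} \cdot 25\right) - 173\right) + 130 = \left(\left(15 + \frac{25}{3}\right) - 173\right) + 130 = \left(\frac{70}{3} - 173\right) + 130 = - \frac{449}{3} + 130 = - \frac{59}{3}$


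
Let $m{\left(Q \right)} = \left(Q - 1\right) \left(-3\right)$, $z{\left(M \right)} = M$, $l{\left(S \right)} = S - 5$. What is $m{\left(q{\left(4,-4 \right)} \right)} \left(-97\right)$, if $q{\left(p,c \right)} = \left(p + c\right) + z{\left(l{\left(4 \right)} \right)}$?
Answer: $-582$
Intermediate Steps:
$l{\left(S \right)} = -5 + S$
$q{\left(p,c \right)} = -1 + c + p$ ($q{\left(p,c \right)} = \left(p + c\right) + \left(-5 + 4\right) = \left(c + p\right) - 1 = -1 + c + p$)
$m{\left(Q \right)} = 3 - 3 Q$ ($m{\left(Q \right)} = \left(-1 + Q\right) \left(-3\right) = 3 - 3 Q$)
$m{\left(q{\left(4,-4 \right)} \right)} \left(-97\right) = \left(3 - 3 \left(-1 - 4 + 4\right)\right) \left(-97\right) = \left(3 - -3\right) \left(-97\right) = \left(3 + 3\right) \left(-97\right) = 6 \left(-97\right) = -582$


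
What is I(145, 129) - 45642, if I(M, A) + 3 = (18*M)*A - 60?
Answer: 290985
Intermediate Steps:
I(M, A) = -63 + 18*A*M (I(M, A) = -3 + ((18*M)*A - 60) = -3 + (18*A*M - 60) = -3 + (-60 + 18*A*M) = -63 + 18*A*M)
I(145, 129) - 45642 = (-63 + 18*129*145) - 45642 = (-63 + 336690) - 45642 = 336627 - 45642 = 290985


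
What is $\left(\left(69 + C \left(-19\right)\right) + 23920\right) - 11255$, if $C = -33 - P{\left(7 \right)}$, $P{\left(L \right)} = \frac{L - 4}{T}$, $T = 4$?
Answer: $\frac{53501}{4} \approx 13375.0$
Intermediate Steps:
$P{\left(L \right)} = -1 + \frac{L}{4}$ ($P{\left(L \right)} = \frac{L - 4}{4} = \left(-4 + L\right) \frac{1}{4} = -1 + \frac{L}{4}$)
$C = - \frac{135}{4}$ ($C = -33 - \left(-1 + \frac{1}{4} \cdot 7\right) = -33 - \left(-1 + \frac{7}{4}\right) = -33 - \frac{3}{4} = - \frac{135}{4} \approx -33.75$)
$\left(\left(69 + C \left(-19\right)\right) + 23920\right) - 11255 = \left(\left(69 - - \frac{2565}{4}\right) + 23920\right) - 11255 = \left(\left(69 + \frac{2565}{4}\right) + 23920\right) - 11255 = \left(\frac{2841}{4} + 23920\right) - 11255 = \frac{98521}{4} - 11255 = \frac{53501}{4}$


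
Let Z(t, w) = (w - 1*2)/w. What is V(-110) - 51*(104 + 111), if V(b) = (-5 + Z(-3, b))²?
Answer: -33121164/3025 ≈ -10949.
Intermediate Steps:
Z(t, w) = (-2 + w)/w (Z(t, w) = (w - 2)/w = (-2 + w)/w)
V(b) = (-5 + (-2 + b)/b)²
V(-110) - 51*(104 + 111) = 4*(1 + 2*(-110))²/(-110)² - 51*(104 + 111) = 4*(1/12100)*(1 - 220)² - 51*215 = 4*(1/12100)*(-219)² - 10965 = 4*(1/12100)*47961 - 10965 = 47961/3025 - 10965 = -33121164/3025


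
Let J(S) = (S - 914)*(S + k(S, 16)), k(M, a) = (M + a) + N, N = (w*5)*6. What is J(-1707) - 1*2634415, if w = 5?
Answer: 5878593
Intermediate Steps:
N = 150 (N = (5*5)*6 = 25*6 = 150)
k(M, a) = 150 + M + a (k(M, a) = (M + a) + 150 = 150 + M + a)
J(S) = (-914 + S)*(166 + 2*S) (J(S) = (S - 914)*(S + (150 + S + 16)) = (-914 + S)*(S + (166 + S)) = (-914 + S)*(166 + 2*S))
J(-1707) - 1*2634415 = (-151724 - 1662*(-1707) + 2*(-1707)²) - 1*2634415 = (-151724 + 2837034 + 2*2913849) - 2634415 = (-151724 + 2837034 + 5827698) - 2634415 = 8513008 - 2634415 = 5878593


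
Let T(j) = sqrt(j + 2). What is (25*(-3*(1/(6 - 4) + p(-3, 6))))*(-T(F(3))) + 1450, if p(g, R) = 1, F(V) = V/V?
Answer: 1450 + 225*sqrt(3)/2 ≈ 1644.9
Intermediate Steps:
F(V) = 1
T(j) = sqrt(2 + j)
(25*(-3*(1/(6 - 4) + p(-3, 6))))*(-T(F(3))) + 1450 = (25*(-3*(1/(6 - 4) + 1)))*(-sqrt(2 + 1)) + 1450 = (25*(-3*(1/2 + 1)))*(-sqrt(3)) + 1450 = (25*(-3*3/2))*(-sqrt(3)) + 1450 = (25*(-9/2))*(-sqrt(3)) + 1450 = -(-225)*sqrt(3)/2 + 1450 = 225*sqrt(3)/2 + 1450 = 1450 + 225*sqrt(3)/2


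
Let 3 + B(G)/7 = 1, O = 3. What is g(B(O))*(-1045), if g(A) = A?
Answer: 14630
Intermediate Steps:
B(G) = -14 (B(G) = -21 + 7*1 = -21 + 7 = -14)
g(B(O))*(-1045) = -14*(-1045) = 14630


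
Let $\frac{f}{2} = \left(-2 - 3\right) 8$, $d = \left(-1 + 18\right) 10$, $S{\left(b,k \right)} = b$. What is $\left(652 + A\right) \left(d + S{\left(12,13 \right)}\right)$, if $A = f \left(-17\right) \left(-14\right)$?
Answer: $-3346616$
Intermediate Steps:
$d = 170$ ($d = 17 \cdot 10 = 170$)
$f = -80$ ($f = 2 \left(-2 - 3\right) 8 = 2 \left(\left(-5\right) 8\right) = 2 \left(-40\right) = -80$)
$A = -19040$ ($A = \left(-80\right) \left(-17\right) \left(-14\right) = 1360 \left(-14\right) = -19040$)
$\left(652 + A\right) \left(d + S{\left(12,13 \right)}\right) = \left(652 - 19040\right) \left(170 + 12\right) = \left(-18388\right) 182 = -3346616$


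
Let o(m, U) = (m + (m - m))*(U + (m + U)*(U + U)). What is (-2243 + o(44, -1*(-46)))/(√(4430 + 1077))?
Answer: 364101*√5507/5507 ≈ 4906.4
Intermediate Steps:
o(m, U) = m*(U + 2*U*(U + m)) (o(m, U) = (m + 0)*(U + (U + m)*(2*U)) = m*(U + 2*U*(U + m)))
(-2243 + o(44, -1*(-46)))/(√(4430 + 1077)) = (-2243 - 1*(-46)*44*(1 + 2*(-1*(-46)) + 2*44))/(√(4430 + 1077)) = (-2243 + 46*44*(1 + 2*46 + 88))/(√5507) = (-2243 + 46*44*(1 + 92 + 88))*(√5507/5507) = (-2243 + 46*44*181)*(√5507/5507) = (-2243 + 366344)*(√5507/5507) = 364101*(√5507/5507) = 364101*√5507/5507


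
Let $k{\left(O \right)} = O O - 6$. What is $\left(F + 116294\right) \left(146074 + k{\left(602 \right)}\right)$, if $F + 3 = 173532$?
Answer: $147366880456$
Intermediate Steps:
$k{\left(O \right)} = -6 + O^{2}$ ($k{\left(O \right)} = O^{2} - 6 = -6 + O^{2}$)
$F = 173529$ ($F = -3 + 173532 = 173529$)
$\left(F + 116294\right) \left(146074 + k{\left(602 \right)}\right) = \left(173529 + 116294\right) \left(146074 - \left(6 - 602^{2}\right)\right) = 289823 \left(146074 + \left(-6 + 362404\right)\right) = 289823 \left(146074 + 362398\right) = 289823 \cdot 508472 = 147366880456$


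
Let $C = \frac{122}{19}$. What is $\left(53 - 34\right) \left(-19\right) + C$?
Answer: $- \frac{6737}{19} \approx -354.58$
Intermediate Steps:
$C = \frac{122}{19}$ ($C = 122 \cdot \frac{1}{19} = \frac{122}{19} \approx 6.4211$)
$\left(53 - 34\right) \left(-19\right) + C = \left(53 - 34\right) \left(-19\right) + \frac{122}{19} = 19 \left(-19\right) + \frac{122}{19} = -361 + \frac{122}{19} = - \frac{6737}{19}$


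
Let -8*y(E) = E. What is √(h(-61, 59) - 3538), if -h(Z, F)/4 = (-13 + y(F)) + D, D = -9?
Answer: I*√13682/2 ≈ 58.485*I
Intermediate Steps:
y(E) = -E/8
h(Z, F) = 88 + F/2 (h(Z, F) = -4*((-13 - F/8) - 9) = -4*(-22 - F/8) = 88 + F/2)
√(h(-61, 59) - 3538) = √((88 + (½)*59) - 3538) = √((88 + 59/2) - 3538) = √(235/2 - 3538) = √(-6841/2) = I*√13682/2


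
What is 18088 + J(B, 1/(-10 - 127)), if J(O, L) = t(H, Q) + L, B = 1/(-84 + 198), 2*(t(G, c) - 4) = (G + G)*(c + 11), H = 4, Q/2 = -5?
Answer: 2479151/137 ≈ 18096.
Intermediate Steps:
Q = -10 (Q = 2*(-5) = -10)
t(G, c) = 4 + G*(11 + c) (t(G, c) = 4 + ((G + G)*(c + 11))/2 = 4 + ((2*G)*(11 + c))/2 = 4 + (2*G*(11 + c))/2 = 4 + G*(11 + c))
B = 1/114 ≈ 0.0087719
J(O, L) = 8 + L (J(O, L) = (4 + 11*4 + 4*(-10)) + L = (4 + 44 - 40) + L = 8 + L)
18088 + J(B, 1/(-10 - 127)) = 18088 + (8 + 1/(-10 - 127)) = 18088 + (8 + 1/(-137)) = 18088 + (8 - 1/137) = 18088 + 1095/137 = 2479151/137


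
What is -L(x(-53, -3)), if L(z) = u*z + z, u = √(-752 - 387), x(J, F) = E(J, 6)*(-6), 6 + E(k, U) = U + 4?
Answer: 24 + 24*I*√1139 ≈ 24.0 + 809.98*I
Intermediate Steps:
E(k, U) = -2 + U (E(k, U) = -6 + (U + 4) = -6 + (4 + U) = -2 + U)
x(J, F) = -24 (x(J, F) = (-2 + 6)*(-6) = 4*(-6) = -24)
u = I*√1139 (u = √(-1139) = I*√1139 ≈ 33.749*I)
L(z) = z + I*z*√1139 (L(z) = (I*√1139)*z + z = I*z*√1139 + z = z + I*z*√1139)
-L(x(-53, -3)) = -(-24)*(1 + I*√1139) = -(-24 - 24*I*√1139) = 24 + 24*I*√1139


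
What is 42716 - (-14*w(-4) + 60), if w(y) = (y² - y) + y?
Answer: 42880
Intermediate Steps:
w(y) = y²
42716 - (-14*w(-4) + 60) = 42716 - (-14*(-4)² + 60) = 42716 - (-14*16 + 60) = 42716 - (-224 + 60) = 42716 - 1*(-164) = 42716 + 164 = 42880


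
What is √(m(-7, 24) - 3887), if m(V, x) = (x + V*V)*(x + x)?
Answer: I*√383 ≈ 19.57*I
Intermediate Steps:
m(V, x) = 2*x*(x + V²) (m(V, x) = (x + V²)*(2*x) = 2*x*(x + V²))
√(m(-7, 24) - 3887) = √(2*24*(24 + (-7)²) - 3887) = √(2*24*(24 + 49) - 3887) = √(2*24*73 - 3887) = √(3504 - 3887) = √(-383) = I*√383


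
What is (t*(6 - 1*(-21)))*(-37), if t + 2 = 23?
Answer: -20979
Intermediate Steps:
t = 21 (t = -2 + 23 = 21)
(t*(6 - 1*(-21)))*(-37) = (21*(6 - 1*(-21)))*(-37) = (21*(6 + 21))*(-37) = (21*27)*(-37) = 567*(-37) = -20979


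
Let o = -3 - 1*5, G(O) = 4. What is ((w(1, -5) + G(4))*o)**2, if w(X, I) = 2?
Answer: 2304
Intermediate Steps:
o = -8 (o = -3 - 5 = -8)
((w(1, -5) + G(4))*o)**2 = ((2 + 4)*(-8))**2 = (6*(-8))**2 = (-48)**2 = 2304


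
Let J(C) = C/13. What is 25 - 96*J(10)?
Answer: -635/13 ≈ -48.846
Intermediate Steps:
J(C) = C/13 (J(C) = C*(1/13) = C/13)
25 - 96*J(10) = 25 - 96*10/13 = 25 - 960/13 = -635/13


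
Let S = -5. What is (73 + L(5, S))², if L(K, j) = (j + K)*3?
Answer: 5329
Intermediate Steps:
L(K, j) = 3*K + 3*j (L(K, j) = (K + j)*3 = 3*K + 3*j)
(73 + L(5, S))² = (73 + (3*5 + 3*(-5)))² = (73 + (15 - 15))² = (73 + 0)² = 73² = 5329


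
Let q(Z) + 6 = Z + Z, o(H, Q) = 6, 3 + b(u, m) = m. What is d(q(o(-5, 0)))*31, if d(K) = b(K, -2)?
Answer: -155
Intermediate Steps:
b(u, m) = -3 + m
q(Z) = -6 + 2*Z (q(Z) = -6 + (Z + Z) = -6 + 2*Z)
d(K) = -5 (d(K) = -3 - 2 = -5)
d(q(o(-5, 0)))*31 = -5*31 = -155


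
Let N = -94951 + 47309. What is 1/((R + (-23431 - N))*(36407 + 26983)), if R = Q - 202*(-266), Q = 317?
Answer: 1/4960901400 ≈ 2.0158e-10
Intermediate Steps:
N = -47642
R = 54049 (R = 317 - 202*(-266) = 317 + 53732 = 54049)
1/((R + (-23431 - N))*(36407 + 26983)) = 1/((54049 + (-23431 - 1*(-47642)))*(36407 + 26983)) = 1/((54049 + (-23431 + 47642))*63390) = 1/((54049 + 24211)*63390) = 1/(78260*63390) = 1/4960901400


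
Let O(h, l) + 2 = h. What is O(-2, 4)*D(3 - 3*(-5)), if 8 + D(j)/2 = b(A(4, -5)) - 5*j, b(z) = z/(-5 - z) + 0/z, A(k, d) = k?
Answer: 7088/9 ≈ 787.56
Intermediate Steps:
b(z) = z/(-5 - z) (b(z) = z/(-5 - z) + 0 = z/(-5 - z))
O(h, l) = -2 + h
D(j) = -152/9 - 10*j (D(j) = -16 + 2*(-1*4/(5 + 4) - 5*j) = -16 + 2*(-1*4/9 - 5*j) = -16 + 2*(-1*4*1/9 - 5*j) = -16 + 2*(-4/9 - 5*j) = -16 + (-8/9 - 10*j) = -152/9 - 10*j)
O(-2, 4)*D(3 - 3*(-5)) = (-2 - 2)*(-152/9 - 10*(3 - 3*(-5))) = -4*(-152/9 - 10*(3 + 15)) = -4*(-152/9 - 10*18) = -4*(-152/9 - 180) = -4*(-1772/9) = 7088/9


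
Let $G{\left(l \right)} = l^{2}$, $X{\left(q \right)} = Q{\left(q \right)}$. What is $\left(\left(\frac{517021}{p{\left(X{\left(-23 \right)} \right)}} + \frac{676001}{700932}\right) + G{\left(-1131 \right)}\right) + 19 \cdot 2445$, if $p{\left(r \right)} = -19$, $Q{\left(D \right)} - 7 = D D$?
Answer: $\frac{17291783088575}{13317708} \approx 1.2984 \cdot 10^{6}$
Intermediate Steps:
$Q{\left(D \right)} = 7 + D^{2}$ ($Q{\left(D \right)} = 7 + D D = 7 + D^{2}$)
$X{\left(q \right)} = 7 + q^{2}$
$\left(\left(\frac{517021}{p{\left(X{\left(-23 \right)} \right)}} + \frac{676001}{700932}\right) + G{\left(-1131 \right)}\right) + 19 \cdot 2445 = \left(\left(\frac{517021}{-19} + \frac{676001}{700932}\right) + \left(-1131\right)^{2}\right) + 19 \cdot 2445 = \left(\left(517021 \left(- \frac{1}{19}\right) + 676001 \cdot \frac{1}{700932}\right) + 1279161\right) + 46455 = \left(\left(- \frac{517021}{19} + \frac{676001}{700932}\right) + 1279161\right) + 46455 = \left(- \frac{362383719553}{13317708} + 1279161\right) + 46455 = \frac{16673108963435}{13317708} + 46455 = \frac{17291783088575}{13317708}$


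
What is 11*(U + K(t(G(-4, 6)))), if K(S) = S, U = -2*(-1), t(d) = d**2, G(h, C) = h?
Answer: 198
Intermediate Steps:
U = 2
11*(U + K(t(G(-4, 6)))) = 11*(2 + (-4)**2) = 11*(2 + 16) = 11*18 = 198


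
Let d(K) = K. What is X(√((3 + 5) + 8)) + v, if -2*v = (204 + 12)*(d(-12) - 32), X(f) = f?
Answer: 4756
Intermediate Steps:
v = 4752 (v = -(204 + 12)*(-12 - 32)/2 = -108*(-44) = -½*(-9504) = 4752)
X(√((3 + 5) + 8)) + v = √((3 + 5) + 8) + 4752 = √(8 + 8) + 4752 = √16 + 4752 = 4 + 4752 = 4756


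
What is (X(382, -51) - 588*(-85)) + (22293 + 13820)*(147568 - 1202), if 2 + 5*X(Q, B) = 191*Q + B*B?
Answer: 26428902251/5 ≈ 5.2858e+9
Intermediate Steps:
X(Q, B) = -2/5 + B**2/5 + 191*Q/5 (X(Q, B) = -2/5 + (191*Q + B*B)/5 = -2/5 + (191*Q + B**2)/5 = -2/5 + (B**2 + 191*Q)/5 = -2/5 + (B**2/5 + 191*Q/5) = -2/5 + B**2/5 + 191*Q/5)
(X(382, -51) - 588*(-85)) + (22293 + 13820)*(147568 - 1202) = ((-2/5 + (1/5)*(-51)**2 + (191/5)*382) - 588*(-85)) + (22293 + 13820)*(147568 - 1202) = ((-2/5 + (1/5)*2601 + 72962/5) + 49980) + 36113*146366 = ((-2/5 + 2601/5 + 72962/5) + 49980) + 5285715358 = (75561/5 + 49980) + 5285715358 = 325461/5 + 5285715358 = 26428902251/5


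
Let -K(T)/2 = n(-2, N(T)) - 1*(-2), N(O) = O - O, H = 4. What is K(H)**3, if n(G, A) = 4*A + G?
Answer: 0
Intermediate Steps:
N(O) = 0
n(G, A) = G + 4*A
K(T) = 0 (K(T) = -2*((-2 + 4*0) - 1*(-2)) = -2*((-2 + 0) + 2) = -2*(-2 + 2) = -2*0 = 0)
K(H)**3 = 0**3 = 0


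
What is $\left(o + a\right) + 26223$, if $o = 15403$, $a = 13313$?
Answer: $54939$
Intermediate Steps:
$\left(o + a\right) + 26223 = \left(15403 + 13313\right) + 26223 = 28716 + 26223 = 54939$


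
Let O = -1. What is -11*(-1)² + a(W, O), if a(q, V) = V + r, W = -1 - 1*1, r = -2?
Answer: -14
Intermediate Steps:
W = -2 (W = -1 - 1 = -2)
a(q, V) = -2 + V (a(q, V) = V - 2 = -2 + V)
-11*(-1)² + a(W, O) = -11*(-1)² + (-2 - 1) = -11*1 - 3 = -11 - 3 = -14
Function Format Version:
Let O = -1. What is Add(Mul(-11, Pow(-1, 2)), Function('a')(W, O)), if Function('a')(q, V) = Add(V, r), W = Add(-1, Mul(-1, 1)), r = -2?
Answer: -14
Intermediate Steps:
W = -2 (W = Add(-1, -1) = -2)
Function('a')(q, V) = Add(-2, V) (Function('a')(q, V) = Add(V, -2) = Add(-2, V))
Add(Mul(-11, Pow(-1, 2)), Function('a')(W, O)) = Add(Mul(-11, Pow(-1, 2)), Add(-2, -1)) = Add(Mul(-11, 1), -3) = Add(-11, -3) = -14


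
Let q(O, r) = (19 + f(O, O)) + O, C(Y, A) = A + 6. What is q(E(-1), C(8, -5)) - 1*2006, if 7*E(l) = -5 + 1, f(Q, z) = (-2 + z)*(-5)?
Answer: -13823/7 ≈ -1974.7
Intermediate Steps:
f(Q, z) = 10 - 5*z
E(l) = -4/7 (E(l) = (-5 + 1)/7 = (⅐)*(-4) = -4/7)
C(Y, A) = 6 + A
q(O, r) = 29 - 4*O (q(O, r) = (19 + (10 - 5*O)) + O = (29 - 5*O) + O = 29 - 4*O)
q(E(-1), C(8, -5)) - 1*2006 = (29 - 4*(-4/7)) - 1*2006 = (29 + 16/7) - 2006 = 219/7 - 2006 = -13823/7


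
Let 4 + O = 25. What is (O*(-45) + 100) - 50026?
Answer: -50871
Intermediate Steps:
O = 21 (O = -4 + 25 = 21)
(O*(-45) + 100) - 50026 = (21*(-45) + 100) - 50026 = (-945 + 100) - 50026 = -845 - 50026 = -50871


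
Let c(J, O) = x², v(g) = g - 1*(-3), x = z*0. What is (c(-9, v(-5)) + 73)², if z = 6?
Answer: 5329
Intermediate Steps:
x = 0 (x = 6*0 = 0)
v(g) = 3 + g (v(g) = g + 3 = 3 + g)
c(J, O) = 0 (c(J, O) = 0² = 0)
(c(-9, v(-5)) + 73)² = (0 + 73)² = 73² = 5329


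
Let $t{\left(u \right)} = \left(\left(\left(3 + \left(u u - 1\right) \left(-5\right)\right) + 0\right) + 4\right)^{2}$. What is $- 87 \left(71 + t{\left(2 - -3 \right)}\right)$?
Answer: $-1117080$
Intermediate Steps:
$t{\left(u \right)} = \left(12 - 5 u^{2}\right)^{2}$ ($t{\left(u \right)} = \left(\left(\left(3 + \left(u^{2} - 1\right) \left(-5\right)\right) + 0\right) + 4\right)^{2} = \left(\left(\left(3 + \left(-1 + u^{2}\right) \left(-5\right)\right) + 0\right) + 4\right)^{2} = \left(\left(\left(3 - \left(-5 + 5 u^{2}\right)\right) + 0\right) + 4\right)^{2} = \left(\left(\left(8 - 5 u^{2}\right) + 0\right) + 4\right)^{2} = \left(\left(8 - 5 u^{2}\right) + 4\right)^{2} = \left(12 - 5 u^{2}\right)^{2}$)
$- 87 \left(71 + t{\left(2 - -3 \right)}\right) = - 87 \left(71 + \left(-12 + 5 \left(2 - -3\right)^{2}\right)^{2}\right) = - 87 \left(71 + \left(-12 + 5 \left(2 + 3\right)^{2}\right)^{2}\right) = - 87 \left(71 + \left(-12 + 5 \cdot 5^{2}\right)^{2}\right) = - 87 \left(71 + \left(-12 + 5 \cdot 25\right)^{2}\right) = - 87 \left(71 + \left(-12 + 125\right)^{2}\right) = - 87 \left(71 + 113^{2}\right) = - 87 \left(71 + 12769\right) = \left(-87\right) 12840 = -1117080$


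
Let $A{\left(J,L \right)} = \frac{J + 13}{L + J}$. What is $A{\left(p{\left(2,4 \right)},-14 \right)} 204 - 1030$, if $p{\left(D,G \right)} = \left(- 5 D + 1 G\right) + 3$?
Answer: $-1150$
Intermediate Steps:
$p{\left(D,G \right)} = 3 + G - 5 D$ ($p{\left(D,G \right)} = \left(- 5 D + G\right) + 3 = \left(G - 5 D\right) + 3 = 3 + G - 5 D$)
$A{\left(J,L \right)} = \frac{13 + J}{J + L}$
$A{\left(p{\left(2,4 \right)},-14 \right)} 204 - 1030 = \frac{13 + \left(3 + 4 - 10\right)}{\left(3 + 4 - 10\right) - 14} \cdot 204 - 1030 = \frac{13 - 3}{-3 - 14} \cdot 204 - 1030 = \frac{1}{-17} \cdot 10 \cdot 204 - 1030 = \left(- \frac{1}{17}\right) 10 \cdot 204 - 1030 = \left(- \frac{10}{17}\right) 204 - 1030 = -120 - 1030 = -1150$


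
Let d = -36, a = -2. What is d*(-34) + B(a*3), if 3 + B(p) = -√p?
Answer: 1221 - I*√6 ≈ 1221.0 - 2.4495*I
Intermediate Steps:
B(p) = -3 - √p
d*(-34) + B(a*3) = -36*(-34) + (-3 - √(-2*3)) = 1224 + (-3 - √(-6)) = 1224 + (-3 - I*√6) = 1221 - I*√6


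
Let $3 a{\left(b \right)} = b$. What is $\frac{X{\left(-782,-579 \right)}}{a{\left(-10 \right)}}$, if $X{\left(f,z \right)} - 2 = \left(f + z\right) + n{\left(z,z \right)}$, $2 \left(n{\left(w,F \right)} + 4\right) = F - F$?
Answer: $\frac{4089}{10} \approx 408.9$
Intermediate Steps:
$n{\left(w,F \right)} = -4$ ($n{\left(w,F \right)} = -4 + \frac{F - F}{2} = -4 + \frac{1}{2} \cdot 0 = -4 + 0 = -4$)
$X{\left(f,z \right)} = -2 + f + z$ ($X{\left(f,z \right)} = 2 - \left(4 - f - z\right) = 2 + \left(-4 + f + z\right) = -2 + f + z$)
$a{\left(b \right)} = \frac{b}{3}$
$\frac{X{\left(-782,-579 \right)}}{a{\left(-10 \right)}} = \frac{-2 - 782 - 579}{\frac{1}{3} \left(-10\right)} = - \frac{1363}{- \frac{10}{3}} = \left(-1363\right) \left(- \frac{3}{10}\right) = \frac{4089}{10}$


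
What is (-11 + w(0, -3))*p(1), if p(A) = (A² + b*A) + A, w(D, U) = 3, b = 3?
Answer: -40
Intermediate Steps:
p(A) = A² + 4*A (p(A) = (A² + 3*A) + A = A² + 4*A)
(-11 + w(0, -3))*p(1) = (-11 + 3)*(1*(4 + 1)) = -8*5 = -40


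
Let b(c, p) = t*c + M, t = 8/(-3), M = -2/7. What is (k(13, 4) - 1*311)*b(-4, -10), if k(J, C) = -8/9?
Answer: -87418/27 ≈ -3237.7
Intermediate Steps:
M = -2/7 (M = -2*⅐ = -2/7 ≈ -0.28571)
t = -8/3 (t = 8*(-⅓) = -8/3 ≈ -2.6667)
k(J, C) = -8/9 (k(J, C) = -8*⅑ = -8/9)
b(c, p) = -2/7 - 8*c/3 (b(c, p) = -8*c/3 - 2/7 = -2/7 - 8*c/3)
(k(13, 4) - 1*311)*b(-4, -10) = (-8/9 - 1*311)*(-2/7 - 8/3*(-4)) = (-8/9 - 311)*(-2/7 + 32/3) = -2807/9*218/21 = -87418/27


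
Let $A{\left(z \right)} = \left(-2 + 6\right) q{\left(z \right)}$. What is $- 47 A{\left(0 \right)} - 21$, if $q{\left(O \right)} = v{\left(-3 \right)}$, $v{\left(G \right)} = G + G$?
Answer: $1107$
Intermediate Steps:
$v{\left(G \right)} = 2 G$
$q{\left(O \right)} = -6$ ($q{\left(O \right)} = 2 \left(-3\right) = -6$)
$A{\left(z \right)} = -24$ ($A{\left(z \right)} = \left(-2 + 6\right) \left(-6\right) = 4 \left(-6\right) = -24$)
$- 47 A{\left(0 \right)} - 21 = \left(-47\right) \left(-24\right) - 21 = 1128 - 21 = 1107$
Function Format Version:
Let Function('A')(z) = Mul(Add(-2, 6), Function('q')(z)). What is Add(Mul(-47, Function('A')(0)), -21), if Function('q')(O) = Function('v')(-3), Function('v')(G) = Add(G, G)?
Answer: 1107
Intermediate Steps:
Function('v')(G) = Mul(2, G)
Function('q')(O) = -6 (Function('q')(O) = Mul(2, -3) = -6)
Function('A')(z) = -24 (Function('A')(z) = Mul(Add(-2, 6), -6) = Mul(4, -6) = -24)
Add(Mul(-47, Function('A')(0)), -21) = Add(Mul(-47, -24), -21) = Add(1128, -21) = 1107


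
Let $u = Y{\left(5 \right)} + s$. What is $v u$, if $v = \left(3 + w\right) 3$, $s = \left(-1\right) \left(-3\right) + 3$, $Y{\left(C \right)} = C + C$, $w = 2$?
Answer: $240$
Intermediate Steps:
$Y{\left(C \right)} = 2 C$
$s = 6$ ($s = 3 + 3 = 6$)
$v = 15$ ($v = \left(3 + 2\right) 3 = 5 \cdot 3 = 15$)
$u = 16$ ($u = 2 \cdot 5 + 6 = 10 + 6 = 16$)
$v u = 15 \cdot 16 = 240$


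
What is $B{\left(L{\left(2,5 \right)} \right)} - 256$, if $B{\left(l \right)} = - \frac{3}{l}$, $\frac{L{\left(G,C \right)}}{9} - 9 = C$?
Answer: $- \frac{10753}{42} \approx -256.02$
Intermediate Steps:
$L{\left(G,C \right)} = 81 + 9 C$
$B{\left(L{\left(2,5 \right)} \right)} - 256 = - \frac{3}{81 + 9 \cdot 5} - 256 = - \frac{3}{81 + 45} - 256 = - \frac{3}{126} - 256 = \left(-3\right) \frac{1}{126} - 256 = - \frac{1}{42} - 256 = - \frac{10753}{42}$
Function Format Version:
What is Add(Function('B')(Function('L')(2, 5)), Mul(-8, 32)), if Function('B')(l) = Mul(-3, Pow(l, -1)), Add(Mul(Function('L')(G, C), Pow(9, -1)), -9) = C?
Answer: Rational(-10753, 42) ≈ -256.02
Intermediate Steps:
Function('L')(G, C) = Add(81, Mul(9, C))
Add(Function('B')(Function('L')(2, 5)), Mul(-8, 32)) = Add(Mul(-3, Pow(Add(81, Mul(9, 5)), -1)), Mul(-8, 32)) = Add(Mul(-3, Pow(Add(81, 45), -1)), -256) = Add(Mul(-3, Pow(126, -1)), -256) = Add(Mul(-3, Rational(1, 126)), -256) = Add(Rational(-1, 42), -256) = Rational(-10753, 42)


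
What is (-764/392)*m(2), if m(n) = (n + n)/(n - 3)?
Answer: 382/49 ≈ 7.7959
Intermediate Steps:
m(n) = 2*n/(-3 + n) (m(n) = (2*n)/(-3 + n) = 2*n/(-3 + n))
(-764/392)*m(2) = (-764/392)*(2*2/(-3 + 2)) = (-764*1/392)*(2*2/(-1)) = -191*2*(-1)/49 = -191/98*(-4) = 382/49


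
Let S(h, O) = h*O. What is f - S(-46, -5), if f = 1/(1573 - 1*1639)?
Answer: -15181/66 ≈ -230.02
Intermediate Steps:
S(h, O) = O*h
f = -1/66 (f = 1/(1573 - 1639) = 1/(-66) = -1/66 ≈ -0.015152)
f - S(-46, -5) = -1/66 - (-5)*(-46) = -1/66 - 1*230 = -1/66 - 230 = -15181/66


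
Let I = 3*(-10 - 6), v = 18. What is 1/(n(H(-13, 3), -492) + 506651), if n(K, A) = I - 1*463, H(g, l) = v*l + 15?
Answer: 1/506140 ≈ 1.9757e-6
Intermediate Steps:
I = -48 (I = 3*(-16) = -48)
H(g, l) = 15 + 18*l (H(g, l) = 18*l + 15 = 15 + 18*l)
n(K, A) = -511 (n(K, A) = -48 - 1*463 = -48 - 463 = -511)
1/(n(H(-13, 3), -492) + 506651) = 1/(-511 + 506651) = 1/506140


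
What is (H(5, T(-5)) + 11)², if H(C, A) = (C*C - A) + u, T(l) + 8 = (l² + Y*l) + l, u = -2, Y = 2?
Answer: 1024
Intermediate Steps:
T(l) = -8 + l² + 3*l (T(l) = -8 + ((l² + 2*l) + l) = -8 + (l² + 3*l) = -8 + l² + 3*l)
H(C, A) = -2 + C² - A (H(C, A) = (C*C - A) - 2 = (C² - A) - 2 = -2 + C² - A)
(H(5, T(-5)) + 11)² = ((-2 + 5² - (-8 + (-5)² + 3*(-5))) + 11)² = ((-2 + 25 - (-8 + 25 - 15)) + 11)² = ((-2 + 25 - 1*2) + 11)² = ((-2 + 25 - 2) + 11)² = (21 + 11)² = 32² = 1024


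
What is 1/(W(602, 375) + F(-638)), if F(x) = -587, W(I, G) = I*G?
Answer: 1/225163 ≈ 4.4412e-6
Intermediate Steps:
W(I, G) = G*I
1/(W(602, 375) + F(-638)) = 1/(375*602 - 587) = 1/(225750 - 587) = 1/225163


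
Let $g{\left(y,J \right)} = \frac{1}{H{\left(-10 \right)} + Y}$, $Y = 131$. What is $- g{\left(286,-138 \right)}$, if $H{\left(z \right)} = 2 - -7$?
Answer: $- \frac{1}{140} \approx -0.0071429$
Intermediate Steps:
$H{\left(z \right)} = 9$ ($H{\left(z \right)} = 2 + 7 = 9$)
$g{\left(y,J \right)} = \frac{1}{140}$ ($g{\left(y,J \right)} = \frac{1}{9 + 131} = \frac{1}{140}$)
$- g{\left(286,-138 \right)} = \left(-1\right) \frac{1}{140} = - \frac{1}{140}$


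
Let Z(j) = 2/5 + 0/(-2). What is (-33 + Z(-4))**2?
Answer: 26569/25 ≈ 1062.8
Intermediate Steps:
Z(j) = 2/5 (Z(j) = 2*(1/5) + 0*(-1/2) = 2/5 + 0 = 2/5)
(-33 + Z(-4))**2 = (-33 + 2/5)**2 = (-163/5)**2 = 26569/25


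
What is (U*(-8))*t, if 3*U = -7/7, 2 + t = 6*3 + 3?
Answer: 152/3 ≈ 50.667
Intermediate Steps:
t = 19 (t = -2 + (6*3 + 3) = -2 + (18 + 3) = -2 + 21 = 19)
U = -⅓ (U = (-7/7)/3 = (-7*⅐)/3 = (⅓)*(-1) = -⅓ ≈ -0.33333)
(U*(-8))*t = -⅓*(-8)*19 = (8/3)*19 = 152/3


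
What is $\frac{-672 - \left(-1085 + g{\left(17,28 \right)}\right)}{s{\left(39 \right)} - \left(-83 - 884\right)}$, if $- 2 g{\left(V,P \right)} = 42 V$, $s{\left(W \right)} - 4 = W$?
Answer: $\frac{77}{101} \approx 0.76238$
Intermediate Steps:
$s{\left(W \right)} = 4 + W$
$g{\left(V,P \right)} = - 21 V$ ($g{\left(V,P \right)} = - \frac{42 V}{2} = - 21 V$)
$\frac{-672 - \left(-1085 + g{\left(17,28 \right)}\right)}{s{\left(39 \right)} - \left(-83 - 884\right)} = \frac{-672 + \left(1085 - \left(-21\right) 17\right)}{\left(4 + 39\right) - \left(-83 - 884\right)} = \frac{-672 + \left(1085 - -357\right)}{43 - -967} = \frac{-672 + \left(1085 + 357\right)}{43 + 967} = \frac{-672 + 1442}{1010} = 770 \cdot \frac{1}{1010} = \frac{77}{101}$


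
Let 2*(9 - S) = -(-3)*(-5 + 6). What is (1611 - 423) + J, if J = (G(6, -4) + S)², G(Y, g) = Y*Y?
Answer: 12321/4 ≈ 3080.3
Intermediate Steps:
G(Y, g) = Y²
S = 15/2 (S = 9 - (-1)*(-3*(-5 + 6))/2 = 9 - (-1)*(-3*1)/2 = 9 - (-1)*(-3)/2 = 9 - ½*3 = 9 - 3/2 = 15/2 ≈ 7.5000)
J = 7569/4 (J = (6² + 15/2)² = (36 + 15/2)² = (87/2)² = 7569/4 ≈ 1892.3)
(1611 - 423) + J = (1611 - 423) + 7569/4 = 1188 + 7569/4 = 12321/4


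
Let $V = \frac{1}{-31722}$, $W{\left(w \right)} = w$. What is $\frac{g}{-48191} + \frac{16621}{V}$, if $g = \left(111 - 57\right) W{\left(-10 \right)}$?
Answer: $- \frac{25408770385602}{48191} \approx -5.2725 \cdot 10^{8}$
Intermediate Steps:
$V = - \frac{1}{31722} \approx -3.1524 \cdot 10^{-5}$
$g = -540$ ($g = \left(111 - 57\right) \left(-10\right) = 54 \left(-10\right) = -540$)
$\frac{g}{-48191} + \frac{16621}{V} = - \frac{540}{-48191} + \frac{16621}{- \frac{1}{31722}} = \left(-540\right) \left(- \frac{1}{48191}\right) + 16621 \left(-31722\right) = \frac{540}{48191} - 527251362 = - \frac{25408770385602}{48191}$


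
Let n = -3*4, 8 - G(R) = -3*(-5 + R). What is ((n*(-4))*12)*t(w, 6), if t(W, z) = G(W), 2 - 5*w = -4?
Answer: -9792/5 ≈ -1958.4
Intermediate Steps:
G(R) = -7 + 3*R (G(R) = 8 - (-3)*(-5 + R) = 8 - (15 - 3*R) = 8 + (-15 + 3*R) = -7 + 3*R)
w = 6/5 (w = 2/5 - 1/5*(-4) = 2/5 + 4/5 = 6/5 ≈ 1.2000)
n = -12
t(W, z) = -7 + 3*W
((n*(-4))*12)*t(w, 6) = (-12*(-4)*12)*(-7 + 3*(6/5)) = (48*12)*(-7 + 18/5) = 576*(-17/5) = -9792/5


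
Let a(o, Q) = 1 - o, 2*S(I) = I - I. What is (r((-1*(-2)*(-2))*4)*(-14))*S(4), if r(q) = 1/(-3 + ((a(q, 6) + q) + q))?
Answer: 0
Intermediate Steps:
S(I) = 0 (S(I) = (I - I)/2 = (½)*0 = 0)
r(q) = 1/(-2 + q) (r(q) = 1/(-3 + (((1 - q) + q) + q)) = 1/(-3 + (1 + q)) = 1/(-2 + q))
(r((-1*(-2)*(-2))*4)*(-14))*S(4) = (-14/(-2 + (-1*(-2)*(-2))*4))*0 = (-14/(-2 + (2*(-2))*4))*0 = (-14/(-2 - 4*4))*0 = (-14/(-2 - 16))*0 = (-14/(-18))*0 = -1/18*(-14)*0 = (7/9)*0 = 0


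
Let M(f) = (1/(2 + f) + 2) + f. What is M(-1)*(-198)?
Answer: -396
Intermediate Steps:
M(f) = 2 + f + 1/(2 + f) (M(f) = (2 + 1/(2 + f)) + f = 2 + f + 1/(2 + f))
M(-1)*(-198) = ((5 + (-1)² + 4*(-1))/(2 - 1))*(-198) = ((5 + 1 - 4)/1)*(-198) = (1*2)*(-198) = 2*(-198) = -396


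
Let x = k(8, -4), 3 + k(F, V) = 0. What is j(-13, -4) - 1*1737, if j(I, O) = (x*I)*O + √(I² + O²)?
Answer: -1893 + √185 ≈ -1879.4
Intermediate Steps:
k(F, V) = -3 (k(F, V) = -3 + 0 = -3)
x = -3
j(I, O) = √(I² + O²) - 3*I*O (j(I, O) = (-3*I)*O + √(I² + O²) = -3*I*O + √(I² + O²) = √(I² + O²) - 3*I*O)
j(-13, -4) - 1*1737 = (√((-13)² + (-4)²) - 3*(-13)*(-4)) - 1*1737 = (√(169 + 16) - 156) - 1737 = (√185 - 156) - 1737 = (-156 + √185) - 1737 = -1893 + √185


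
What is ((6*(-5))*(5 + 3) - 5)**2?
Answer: 60025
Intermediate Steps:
((6*(-5))*(5 + 3) - 5)**2 = (-30*8 - 5)**2 = (-240 - 5)**2 = (-245)**2 = 60025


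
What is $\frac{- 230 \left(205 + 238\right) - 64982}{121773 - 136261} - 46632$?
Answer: $- \frac{84429693}{1811} \approx -46621.0$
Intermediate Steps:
$\frac{- 230 \left(205 + 238\right) - 64982}{121773 - 136261} - 46632 = \frac{\left(-230\right) 443 - 64982}{-14488} - 46632 = \left(-101890 - 64982\right) \left(- \frac{1}{14488}\right) - 46632 = \left(-166872\right) \left(- \frac{1}{14488}\right) - 46632 = \frac{20859}{1811} - 46632 = - \frac{84429693}{1811}$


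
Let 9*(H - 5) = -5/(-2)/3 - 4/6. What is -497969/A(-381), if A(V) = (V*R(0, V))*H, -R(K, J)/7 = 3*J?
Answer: 995938/30596713 ≈ 0.032551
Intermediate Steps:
R(K, J) = -21*J
H = 271/54 (H = 5 + (-5/(-2)/3 - 4/6)/9 = 5 + (-5*(-1/2)*(1/3) - 4*1/6)/9 = 5 + ((5/2)*(1/3) - 2/3)/9 = 5 + (5/6 - 2/3)/9 = 5 + (1/9)*(1/6) = 5 + 1/54 = 271/54 ≈ 5.0185)
A(V) = -1897*V**2/18 (A(V) = (V*(-21*V))*(271/54) = -21*V**2*(271/54) = -1897*V**2/18)
-497969/A(-381) = -497969/((-1897/18*(-381)**2)) = -497969/((-1897/18*145161)) = -497969/(-30596713/2) = -497969*(-2/30596713) = 995938/30596713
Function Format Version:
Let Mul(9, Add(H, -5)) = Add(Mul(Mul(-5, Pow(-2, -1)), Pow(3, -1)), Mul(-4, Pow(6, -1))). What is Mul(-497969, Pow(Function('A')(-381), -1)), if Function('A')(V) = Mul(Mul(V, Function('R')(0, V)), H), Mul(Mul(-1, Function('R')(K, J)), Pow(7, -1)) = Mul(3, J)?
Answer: Rational(995938, 30596713) ≈ 0.032551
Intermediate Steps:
Function('R')(K, J) = Mul(-21, J) (Function('R')(K, J) = Mul(-7, Mul(3, J)) = Mul(-21, J))
H = Rational(271, 54) (H = Add(5, Mul(Rational(1, 9), Add(Mul(Mul(-5, Pow(-2, -1)), Pow(3, -1)), Mul(-4, Pow(6, -1))))) = Add(5, Mul(Rational(1, 9), Add(Mul(Mul(-5, Rational(-1, 2)), Rational(1, 3)), Mul(-4, Rational(1, 6))))) = Add(5, Mul(Rational(1, 9), Add(Mul(Rational(5, 2), Rational(1, 3)), Rational(-2, 3)))) = Add(5, Mul(Rational(1, 9), Add(Rational(5, 6), Rational(-2, 3)))) = Add(5, Mul(Rational(1, 9), Rational(1, 6))) = Add(5, Rational(1, 54)) = Rational(271, 54) ≈ 5.0185)
Function('A')(V) = Mul(Rational(-1897, 18), Pow(V, 2)) (Function('A')(V) = Mul(Mul(V, Mul(-21, V)), Rational(271, 54)) = Mul(Mul(-21, Pow(V, 2)), Rational(271, 54)) = Mul(Rational(-1897, 18), Pow(V, 2)))
Mul(-497969, Pow(Function('A')(-381), -1)) = Mul(-497969, Pow(Mul(Rational(-1897, 18), Pow(-381, 2)), -1)) = Mul(-497969, Pow(Mul(Rational(-1897, 18), 145161), -1)) = Mul(-497969, Pow(Rational(-30596713, 2), -1)) = Mul(-497969, Rational(-2, 30596713)) = Rational(995938, 30596713)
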